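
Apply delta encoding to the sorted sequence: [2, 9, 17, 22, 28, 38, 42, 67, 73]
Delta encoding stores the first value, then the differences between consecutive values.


First value: 2
Deltas:
  9 - 2 = 7
  17 - 9 = 8
  22 - 17 = 5
  28 - 22 = 6
  38 - 28 = 10
  42 - 38 = 4
  67 - 42 = 25
  73 - 67 = 6


Delta encoded: [2, 7, 8, 5, 6, 10, 4, 25, 6]


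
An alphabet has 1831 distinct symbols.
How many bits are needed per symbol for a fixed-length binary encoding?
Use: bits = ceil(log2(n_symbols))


log2(1831) = 10.8384
Bracket: 2^10 = 1024 < 1831 <= 2^11 = 2048
So ceil(log2(1831)) = 11

bits = ceil(log2(1831)) = ceil(10.8384) = 11 bits


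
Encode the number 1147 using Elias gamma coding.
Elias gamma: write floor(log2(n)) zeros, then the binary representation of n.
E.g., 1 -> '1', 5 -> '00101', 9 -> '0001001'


num_bits = floor(log2(1147)) + 1 = 11
leading_zeros = num_bits - 1 = 10
binary(1147) = 10001111011

Elias gamma(1147) = '0000000000' + '10001111011' = 000000000010001111011 (21 bits)


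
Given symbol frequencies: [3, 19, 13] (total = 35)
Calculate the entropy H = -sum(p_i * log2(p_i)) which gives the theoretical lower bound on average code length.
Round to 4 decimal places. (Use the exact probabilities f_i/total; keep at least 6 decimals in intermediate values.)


Per-symbol terms -p_i * log2(p_i) with p_i = f_i/35:
  p = 3/35 = 0.085714: log2(p) = -3.544321, -p*log2(p) = 0.303799
  p = 19/35 = 0.542857: log2(p) = -0.881356, -p*log2(p) = 0.478450
  p = 13/35 = 0.371429: log2(p) = -1.428843, -p*log2(p) = 0.530713
H = 0.303799 + 0.478450 + 0.530713 = 1.312962

H = 1.313 bits/symbol


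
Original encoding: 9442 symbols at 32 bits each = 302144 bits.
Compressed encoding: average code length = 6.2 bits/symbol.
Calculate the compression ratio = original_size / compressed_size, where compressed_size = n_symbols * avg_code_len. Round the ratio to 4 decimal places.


original_size = n_symbols * orig_bits = 9442 * 32 = 302144 bits
compressed_size = n_symbols * avg_code_len = 9442 * 6.2 = 58540.4 bits
ratio = original_size / compressed_size = 302144 / 58540.4 = 5.1613

Compression ratio = 5.1613


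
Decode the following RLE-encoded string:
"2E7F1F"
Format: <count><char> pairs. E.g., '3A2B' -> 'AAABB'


Expanding each <count><char> pair:
  2E -> 'EE'
  7F -> 'FFFFFFF'
  1F -> 'F'

Decoded = EEFFFFFFFF


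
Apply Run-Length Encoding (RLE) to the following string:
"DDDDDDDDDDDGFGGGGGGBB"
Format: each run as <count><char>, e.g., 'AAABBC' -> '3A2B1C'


Scanning runs left to right:
  i=0: run of 'D' x 11 -> '11D'
  i=11: run of 'G' x 1 -> '1G'
  i=12: run of 'F' x 1 -> '1F'
  i=13: run of 'G' x 6 -> '6G'
  i=19: run of 'B' x 2 -> '2B'

RLE = 11D1G1F6G2B


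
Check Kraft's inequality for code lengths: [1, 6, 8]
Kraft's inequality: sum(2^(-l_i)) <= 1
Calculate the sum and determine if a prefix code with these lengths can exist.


Sum = 2^(-1) + 2^(-6) + 2^(-8)
    = 0.5 + 0.015625 + 0.00390625
    = 133/256 = 0.51953125
Since 0.51953125 <= 1, Kraft's inequality IS satisfied.
A prefix code with these lengths CAN exist.

Kraft sum = 0.51953125. Satisfied.


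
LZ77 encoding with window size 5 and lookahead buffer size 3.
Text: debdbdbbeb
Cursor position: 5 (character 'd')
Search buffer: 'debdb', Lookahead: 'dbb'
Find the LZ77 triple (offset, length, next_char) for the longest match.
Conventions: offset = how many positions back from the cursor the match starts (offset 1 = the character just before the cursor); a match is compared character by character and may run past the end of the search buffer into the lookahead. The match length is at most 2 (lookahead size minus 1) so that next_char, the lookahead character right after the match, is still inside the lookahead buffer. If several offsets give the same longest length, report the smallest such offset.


Try each offset into the search buffer:
  offset=1 (pos 4, char 'b'): match length 0
  offset=2 (pos 3, char 'd'): match length 2
  offset=3 (pos 2, char 'b'): match length 0
  offset=4 (pos 1, char 'e'): match length 0
  offset=5 (pos 0, char 'd'): match length 1
Longest match has length 2 at offset 2.
next_char = character at position 5 + 2 = 7 -> 'b'

Best match: offset=2, length=2 (matching 'db' starting at position 3)
LZ77 triple: (2, 2, 'b')


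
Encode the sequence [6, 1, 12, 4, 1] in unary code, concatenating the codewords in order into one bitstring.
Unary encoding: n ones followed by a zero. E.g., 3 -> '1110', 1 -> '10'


Encode each number as n ones followed by a terminating 0:
  6 -> 1111110 (7 bits)
  1 -> 10 (2 bits)
  12 -> 1111111111110 (13 bits)
  4 -> 11110 (5 bits)
  1 -> 10 (2 bits)
Total length = 7 + 2 + 13 + 5 + 2 = 29 bits.

Unary([6, 1, 12, 4, 1]) = 11111101011111111111101111010 (29 bits)


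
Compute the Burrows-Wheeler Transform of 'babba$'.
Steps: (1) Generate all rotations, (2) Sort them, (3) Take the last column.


Rotations (sorted):
  0: $babba -> last char: a
  1: a$babb -> last char: b
  2: abba$b -> last char: b
  3: ba$bab -> last char: b
  4: babba$ -> last char: $
  5: bba$ba -> last char: a


BWT = abbb$a


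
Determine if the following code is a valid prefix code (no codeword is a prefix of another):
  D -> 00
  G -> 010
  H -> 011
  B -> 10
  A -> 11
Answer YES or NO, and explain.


Checking each pair (does one codeword prefix another?):
  D='00' vs G='010': no prefix
  D='00' vs H='011': no prefix
  D='00' vs B='10': no prefix
  D='00' vs A='11': no prefix
  G='010' vs D='00': no prefix
  G='010' vs H='011': no prefix
  G='010' vs B='10': no prefix
  G='010' vs A='11': no prefix
  H='011' vs D='00': no prefix
  H='011' vs G='010': no prefix
  H='011' vs B='10': no prefix
  H='011' vs A='11': no prefix
  B='10' vs D='00': no prefix
  B='10' vs G='010': no prefix
  B='10' vs H='011': no prefix
  B='10' vs A='11': no prefix
  A='11' vs D='00': no prefix
  A='11' vs G='010': no prefix
  A='11' vs H='011': no prefix
  A='11' vs B='10': no prefix
No violation found over all pairs.

YES -- this is a valid prefix code. No codeword is a prefix of any other codeword.


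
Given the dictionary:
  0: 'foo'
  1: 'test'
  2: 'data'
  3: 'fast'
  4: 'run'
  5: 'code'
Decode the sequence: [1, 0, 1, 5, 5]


Look up each index in the dictionary:
  1 -> 'test'
  0 -> 'foo'
  1 -> 'test'
  5 -> 'code'
  5 -> 'code'

Decoded: "test foo test code code"


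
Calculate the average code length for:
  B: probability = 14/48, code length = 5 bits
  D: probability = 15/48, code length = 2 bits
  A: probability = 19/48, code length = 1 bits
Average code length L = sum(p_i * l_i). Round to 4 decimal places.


Weighted contributions p_i * l_i:
  B: (14/48) * 5 = 70/48
  D: (15/48) * 2 = 30/48
  A: (19/48) * 1 = 19/48
Sum = (70 + 30 + 19)/48 = 119/48

L = 119/48 = 2.4792 bits/symbol


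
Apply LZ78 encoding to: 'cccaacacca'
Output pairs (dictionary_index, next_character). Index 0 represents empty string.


LZ78 encoding steps:
Dictionary: {0: ''}
Step 1: w='' (idx 0), next='c' -> output (0, 'c'), add 'c' as idx 1
Step 2: w='c' (idx 1), next='c' -> output (1, 'c'), add 'cc' as idx 2
Step 3: w='' (idx 0), next='a' -> output (0, 'a'), add 'a' as idx 3
Step 4: w='a' (idx 3), next='c' -> output (3, 'c'), add 'ac' as idx 4
Step 5: w='ac' (idx 4), next='c' -> output (4, 'c'), add 'acc' as idx 5
Step 6: w='a' (idx 3), end of input -> output (3, '')


Encoded: [(0, 'c'), (1, 'c'), (0, 'a'), (3, 'c'), (4, 'c'), (3, '')]


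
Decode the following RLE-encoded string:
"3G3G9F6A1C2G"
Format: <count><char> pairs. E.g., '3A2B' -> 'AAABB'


Expanding each <count><char> pair:
  3G -> 'GGG'
  3G -> 'GGG'
  9F -> 'FFFFFFFFF'
  6A -> 'AAAAAA'
  1C -> 'C'
  2G -> 'GG'

Decoded = GGGGGGFFFFFFFFFAAAAAACGG


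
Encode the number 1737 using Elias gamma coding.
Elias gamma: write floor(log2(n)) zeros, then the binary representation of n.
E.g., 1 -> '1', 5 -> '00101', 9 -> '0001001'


num_bits = floor(log2(1737)) + 1 = 11
leading_zeros = num_bits - 1 = 10
binary(1737) = 11011001001

Elias gamma(1737) = '0000000000' + '11011001001' = 000000000011011001001 (21 bits)


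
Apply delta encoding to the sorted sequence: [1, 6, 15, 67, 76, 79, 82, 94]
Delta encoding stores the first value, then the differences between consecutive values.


First value: 1
Deltas:
  6 - 1 = 5
  15 - 6 = 9
  67 - 15 = 52
  76 - 67 = 9
  79 - 76 = 3
  82 - 79 = 3
  94 - 82 = 12


Delta encoded: [1, 5, 9, 52, 9, 3, 3, 12]


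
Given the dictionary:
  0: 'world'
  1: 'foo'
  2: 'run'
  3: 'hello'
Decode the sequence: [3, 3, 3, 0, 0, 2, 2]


Look up each index in the dictionary:
  3 -> 'hello'
  3 -> 'hello'
  3 -> 'hello'
  0 -> 'world'
  0 -> 'world'
  2 -> 'run'
  2 -> 'run'

Decoded: "hello hello hello world world run run"


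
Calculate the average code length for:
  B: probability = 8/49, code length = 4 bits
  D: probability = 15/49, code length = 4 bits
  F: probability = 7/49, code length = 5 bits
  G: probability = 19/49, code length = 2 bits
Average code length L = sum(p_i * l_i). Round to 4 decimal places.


Weighted contributions p_i * l_i:
  B: (8/49) * 4 = 32/49
  D: (15/49) * 4 = 60/49
  F: (7/49) * 5 = 35/49
  G: (19/49) * 2 = 38/49
Sum = (32 + 60 + 35 + 38)/49 = 165/49

L = 165/49 = 3.3673 bits/symbol


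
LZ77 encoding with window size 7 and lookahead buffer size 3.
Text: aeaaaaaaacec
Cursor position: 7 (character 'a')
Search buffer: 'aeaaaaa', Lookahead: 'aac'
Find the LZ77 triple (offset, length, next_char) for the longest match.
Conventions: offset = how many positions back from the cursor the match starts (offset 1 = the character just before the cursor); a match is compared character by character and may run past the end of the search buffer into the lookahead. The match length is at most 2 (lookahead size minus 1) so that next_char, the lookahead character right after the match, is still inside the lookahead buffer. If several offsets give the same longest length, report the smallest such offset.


Try each offset into the search buffer:
  offset=1 (pos 6, char 'a'): match length 2
  offset=2 (pos 5, char 'a'): match length 2
  offset=3 (pos 4, char 'a'): match length 2
  offset=4 (pos 3, char 'a'): match length 2
  offset=5 (pos 2, char 'a'): match length 2
  offset=6 (pos 1, char 'e'): match length 0
  offset=7 (pos 0, char 'a'): match length 1
Longest match has length 2, found at offsets 1, 2, 3, 4, 5; take the smallest, offset 1.
next_char = character at position 7 + 2 = 9 -> 'c'

Best match: offset=1, length=2 (matching 'aa' starting at position 6)
LZ77 triple: (1, 2, 'c')


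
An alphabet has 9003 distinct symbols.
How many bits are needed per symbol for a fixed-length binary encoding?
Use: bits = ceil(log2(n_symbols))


log2(9003) = 13.1362
Bracket: 2^13 = 8192 < 9003 <= 2^14 = 16384
So ceil(log2(9003)) = 14

bits = ceil(log2(9003)) = ceil(13.1362) = 14 bits


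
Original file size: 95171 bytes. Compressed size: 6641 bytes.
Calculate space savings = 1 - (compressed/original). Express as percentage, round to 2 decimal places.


ratio = compressed/original = 6641/95171 = 0.06978
savings = 1 - ratio = 1 - 0.06978 = 0.93022
as a percentage: 0.93022 * 100 = 93.02%

Space savings = 1 - 6641/95171 = 93.02%


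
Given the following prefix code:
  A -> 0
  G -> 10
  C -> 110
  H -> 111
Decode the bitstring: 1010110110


Decoding step by step:
Bits 10 -> G
Bits 10 -> G
Bits 110 -> C
Bits 110 -> C


Decoded message: GGCC


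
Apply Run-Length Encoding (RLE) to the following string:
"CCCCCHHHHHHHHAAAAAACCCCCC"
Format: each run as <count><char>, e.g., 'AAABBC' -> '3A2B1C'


Scanning runs left to right:
  i=0: run of 'C' x 5 -> '5C'
  i=5: run of 'H' x 8 -> '8H'
  i=13: run of 'A' x 6 -> '6A'
  i=19: run of 'C' x 6 -> '6C'

RLE = 5C8H6A6C


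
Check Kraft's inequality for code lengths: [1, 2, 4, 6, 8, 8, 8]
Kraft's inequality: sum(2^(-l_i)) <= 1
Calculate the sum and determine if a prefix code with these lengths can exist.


Sum = 2^(-1) + 2^(-2) + 2^(-4) + 2^(-6) + 2^(-8) + 2^(-8) + 2^(-8)
    = 0.5 + 0.25 + 0.0625 + 0.015625 + 0.00390625 + 0.00390625 + 0.00390625
    = 215/256 = 0.83984375
Since 0.83984375 <= 1, Kraft's inequality IS satisfied.
A prefix code with these lengths CAN exist.

Kraft sum = 0.83984375. Satisfied.


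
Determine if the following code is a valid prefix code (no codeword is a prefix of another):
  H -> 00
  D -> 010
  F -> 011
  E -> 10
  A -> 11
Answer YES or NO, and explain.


Checking each pair (does one codeword prefix another?):
  H='00' vs D='010': no prefix
  H='00' vs F='011': no prefix
  H='00' vs E='10': no prefix
  H='00' vs A='11': no prefix
  D='010' vs H='00': no prefix
  D='010' vs F='011': no prefix
  D='010' vs E='10': no prefix
  D='010' vs A='11': no prefix
  F='011' vs H='00': no prefix
  F='011' vs D='010': no prefix
  F='011' vs E='10': no prefix
  F='011' vs A='11': no prefix
  E='10' vs H='00': no prefix
  E='10' vs D='010': no prefix
  E='10' vs F='011': no prefix
  E='10' vs A='11': no prefix
  A='11' vs H='00': no prefix
  A='11' vs D='010': no prefix
  A='11' vs F='011': no prefix
  A='11' vs E='10': no prefix
No violation found over all pairs.

YES -- this is a valid prefix code. No codeword is a prefix of any other codeword.


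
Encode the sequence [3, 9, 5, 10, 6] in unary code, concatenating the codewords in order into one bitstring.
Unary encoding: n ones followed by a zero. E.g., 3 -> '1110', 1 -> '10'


Encode each number as n ones followed by a terminating 0:
  3 -> 1110 (4 bits)
  9 -> 1111111110 (10 bits)
  5 -> 111110 (6 bits)
  10 -> 11111111110 (11 bits)
  6 -> 1111110 (7 bits)
Total length = 4 + 10 + 6 + 11 + 7 = 38 bits.

Unary([3, 9, 5, 10, 6]) = 11101111111110111110111111111101111110 (38 bits)


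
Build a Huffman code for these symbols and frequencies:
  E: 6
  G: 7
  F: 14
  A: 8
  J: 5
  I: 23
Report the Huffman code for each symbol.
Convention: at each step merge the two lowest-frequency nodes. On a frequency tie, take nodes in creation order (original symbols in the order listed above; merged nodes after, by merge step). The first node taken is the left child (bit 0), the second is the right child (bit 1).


Huffman tree construction:
Step 1: Merge J(5) + E(6) = 11
Step 2: Merge G(7) + A(8) = 15
Step 3: Merge (J+E)(11) + F(14) = 25
Step 4: Merge (G+A)(15) + I(23) = 38
Step 5: Merge ((J+E)+F)(25) + ((G+A)+I)(38) = 63
Read each symbol's code off the tree from the root (left child = 0, right child = 1).

Codes:
  E: 001 (length 3)
  G: 100 (length 3)
  F: 01 (length 2)
  A: 101 (length 3)
  J: 000 (length 3)
  I: 11 (length 2)
Average code length: 152/63 = 2.4127 bits/symbol


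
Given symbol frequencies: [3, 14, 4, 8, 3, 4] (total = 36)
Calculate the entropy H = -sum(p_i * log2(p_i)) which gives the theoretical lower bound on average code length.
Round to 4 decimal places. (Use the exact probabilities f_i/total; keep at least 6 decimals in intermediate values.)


Per-symbol terms -p_i * log2(p_i) with p_i = f_i/36:
  p = 3/36 = 0.083333: log2(p) = -3.584963, -p*log2(p) = 0.298747
  p = 14/36 = 0.388889: log2(p) = -1.362570, -p*log2(p) = 0.529888
  p = 4/36 = 0.111111: log2(p) = -3.169925, -p*log2(p) = 0.352214
  p = 8/36 = 0.222222: log2(p) = -2.169925, -p*log2(p) = 0.482206
  p = 3/36 = 0.083333: log2(p) = -3.584963, -p*log2(p) = 0.298747
  p = 4/36 = 0.111111: log2(p) = -3.169925, -p*log2(p) = 0.352214
H = 0.298747 + 0.529888 + 0.352214 + 0.482206 + 0.298747 + 0.352214 = 2.314016

H = 2.314 bits/symbol


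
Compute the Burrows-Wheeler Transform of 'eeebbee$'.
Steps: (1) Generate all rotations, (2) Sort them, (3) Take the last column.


Rotations (sorted):
  0: $eeebbee -> last char: e
  1: bbee$eee -> last char: e
  2: bee$eeeb -> last char: b
  3: e$eeebbe -> last char: e
  4: ebbee$ee -> last char: e
  5: ee$eeebb -> last char: b
  6: eebbee$e -> last char: e
  7: eeebbee$ -> last char: $


BWT = eebeebe$


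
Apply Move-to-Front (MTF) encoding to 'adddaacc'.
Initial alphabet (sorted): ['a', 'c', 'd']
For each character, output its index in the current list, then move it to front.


MTF encoding:
'a': index 0 in ['a', 'c', 'd'] -> ['a', 'c', 'd']
'd': index 2 in ['a', 'c', 'd'] -> ['d', 'a', 'c']
'd': index 0 in ['d', 'a', 'c'] -> ['d', 'a', 'c']
'd': index 0 in ['d', 'a', 'c'] -> ['d', 'a', 'c']
'a': index 1 in ['d', 'a', 'c'] -> ['a', 'd', 'c']
'a': index 0 in ['a', 'd', 'c'] -> ['a', 'd', 'c']
'c': index 2 in ['a', 'd', 'c'] -> ['c', 'a', 'd']
'c': index 0 in ['c', 'a', 'd'] -> ['c', 'a', 'd']


Output: [0, 2, 0, 0, 1, 0, 2, 0]


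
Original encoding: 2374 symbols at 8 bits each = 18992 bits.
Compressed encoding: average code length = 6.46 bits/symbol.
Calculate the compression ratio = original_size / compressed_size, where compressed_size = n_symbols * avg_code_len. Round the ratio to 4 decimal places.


original_size = n_symbols * orig_bits = 2374 * 8 = 18992 bits
compressed_size = n_symbols * avg_code_len = 2374 * 6.46 = 15336.04 bits
ratio = original_size / compressed_size = 18992 / 15336.04 = 1.2384

Compression ratio = 1.2384


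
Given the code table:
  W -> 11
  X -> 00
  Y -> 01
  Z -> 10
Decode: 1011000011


Decoding:
10 -> Z
11 -> W
00 -> X
00 -> X
11 -> W


Result: ZWXXW


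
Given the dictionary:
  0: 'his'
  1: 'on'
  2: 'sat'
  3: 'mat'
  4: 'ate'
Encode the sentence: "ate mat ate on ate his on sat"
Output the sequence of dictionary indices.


Look up each word in the dictionary:
  'ate' -> 4
  'mat' -> 3
  'ate' -> 4
  'on' -> 1
  'ate' -> 4
  'his' -> 0
  'on' -> 1
  'sat' -> 2

Encoded: [4, 3, 4, 1, 4, 0, 1, 2]


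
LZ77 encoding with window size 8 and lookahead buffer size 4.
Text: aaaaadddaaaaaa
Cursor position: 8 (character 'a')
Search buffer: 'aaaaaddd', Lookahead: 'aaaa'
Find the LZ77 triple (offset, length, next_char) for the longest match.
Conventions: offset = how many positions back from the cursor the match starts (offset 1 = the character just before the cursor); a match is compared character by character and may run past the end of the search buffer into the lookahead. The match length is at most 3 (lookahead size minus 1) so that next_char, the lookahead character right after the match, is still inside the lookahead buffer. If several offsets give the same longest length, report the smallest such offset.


Try each offset into the search buffer:
  offset=1 (pos 7, char 'd'): match length 0
  offset=2 (pos 6, char 'd'): match length 0
  offset=3 (pos 5, char 'd'): match length 0
  offset=4 (pos 4, char 'a'): match length 1
  offset=5 (pos 3, char 'a'): match length 2
  offset=6 (pos 2, char 'a'): match length 3
  offset=7 (pos 1, char 'a'): match length 3
  offset=8 (pos 0, char 'a'): match length 3
Longest match has length 3, found at offsets 6, 7, 8; take the smallest, offset 6.
next_char = character at position 8 + 3 = 11 -> 'a'

Best match: offset=6, length=3 (matching 'aaa' starting at position 2)
LZ77 triple: (6, 3, 'a')


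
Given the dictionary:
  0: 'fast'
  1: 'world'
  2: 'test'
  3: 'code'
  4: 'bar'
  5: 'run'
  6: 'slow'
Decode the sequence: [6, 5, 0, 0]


Look up each index in the dictionary:
  6 -> 'slow'
  5 -> 'run'
  0 -> 'fast'
  0 -> 'fast'

Decoded: "slow run fast fast"


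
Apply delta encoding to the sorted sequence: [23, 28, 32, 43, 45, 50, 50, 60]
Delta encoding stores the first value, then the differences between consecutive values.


First value: 23
Deltas:
  28 - 23 = 5
  32 - 28 = 4
  43 - 32 = 11
  45 - 43 = 2
  50 - 45 = 5
  50 - 50 = 0
  60 - 50 = 10


Delta encoded: [23, 5, 4, 11, 2, 5, 0, 10]


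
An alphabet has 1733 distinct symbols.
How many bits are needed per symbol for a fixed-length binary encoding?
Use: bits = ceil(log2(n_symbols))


log2(1733) = 10.7591
Bracket: 2^10 = 1024 < 1733 <= 2^11 = 2048
So ceil(log2(1733)) = 11

bits = ceil(log2(1733)) = ceil(10.7591) = 11 bits


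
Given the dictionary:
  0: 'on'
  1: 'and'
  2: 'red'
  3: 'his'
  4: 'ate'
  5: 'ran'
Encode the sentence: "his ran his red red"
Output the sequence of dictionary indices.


Look up each word in the dictionary:
  'his' -> 3
  'ran' -> 5
  'his' -> 3
  'red' -> 2
  'red' -> 2

Encoded: [3, 5, 3, 2, 2]


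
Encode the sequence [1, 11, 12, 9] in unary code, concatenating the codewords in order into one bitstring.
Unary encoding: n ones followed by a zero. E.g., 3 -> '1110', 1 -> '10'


Encode each number as n ones followed by a terminating 0:
  1 -> 10 (2 bits)
  11 -> 111111111110 (12 bits)
  12 -> 1111111111110 (13 bits)
  9 -> 1111111110 (10 bits)
Total length = 2 + 12 + 13 + 10 = 37 bits.

Unary([1, 11, 12, 9]) = 1011111111111011111111111101111111110 (37 bits)


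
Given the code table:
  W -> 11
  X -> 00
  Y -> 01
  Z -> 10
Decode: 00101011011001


Decoding:
00 -> X
10 -> Z
10 -> Z
11 -> W
01 -> Y
10 -> Z
01 -> Y


Result: XZZWYZY


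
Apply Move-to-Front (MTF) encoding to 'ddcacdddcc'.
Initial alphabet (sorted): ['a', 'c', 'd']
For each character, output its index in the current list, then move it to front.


MTF encoding:
'd': index 2 in ['a', 'c', 'd'] -> ['d', 'a', 'c']
'd': index 0 in ['d', 'a', 'c'] -> ['d', 'a', 'c']
'c': index 2 in ['d', 'a', 'c'] -> ['c', 'd', 'a']
'a': index 2 in ['c', 'd', 'a'] -> ['a', 'c', 'd']
'c': index 1 in ['a', 'c', 'd'] -> ['c', 'a', 'd']
'd': index 2 in ['c', 'a', 'd'] -> ['d', 'c', 'a']
'd': index 0 in ['d', 'c', 'a'] -> ['d', 'c', 'a']
'd': index 0 in ['d', 'c', 'a'] -> ['d', 'c', 'a']
'c': index 1 in ['d', 'c', 'a'] -> ['c', 'd', 'a']
'c': index 0 in ['c', 'd', 'a'] -> ['c', 'd', 'a']


Output: [2, 0, 2, 2, 1, 2, 0, 0, 1, 0]


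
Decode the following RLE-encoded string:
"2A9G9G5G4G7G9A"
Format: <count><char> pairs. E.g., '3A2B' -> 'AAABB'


Expanding each <count><char> pair:
  2A -> 'AA'
  9G -> 'GGGGGGGGG'
  9G -> 'GGGGGGGGG'
  5G -> 'GGGGG'
  4G -> 'GGGG'
  7G -> 'GGGGGGG'
  9A -> 'AAAAAAAAA'

Decoded = AAGGGGGGGGGGGGGGGGGGGGGGGGGGGGGGGGGGAAAAAAAAA


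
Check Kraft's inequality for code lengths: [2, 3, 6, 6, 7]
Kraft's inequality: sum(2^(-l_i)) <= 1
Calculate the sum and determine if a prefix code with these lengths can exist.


Sum = 2^(-2) + 2^(-3) + 2^(-6) + 2^(-6) + 2^(-7)
    = 0.25 + 0.125 + 0.015625 + 0.015625 + 0.0078125
    = 53/128 = 0.4140625
Since 0.4140625 <= 1, Kraft's inequality IS satisfied.
A prefix code with these lengths CAN exist.

Kraft sum = 0.4140625. Satisfied.


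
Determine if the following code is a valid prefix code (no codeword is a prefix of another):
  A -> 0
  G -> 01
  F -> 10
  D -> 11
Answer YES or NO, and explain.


Checking each pair (does one codeword prefix another?):
  A='0' vs G='01': prefix -- VIOLATION

NO -- this is NOT a valid prefix code. A (0) is a prefix of G (01).


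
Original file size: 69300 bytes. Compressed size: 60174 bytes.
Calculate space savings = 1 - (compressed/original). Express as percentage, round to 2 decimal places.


ratio = compressed/original = 60174/69300 = 0.868312
savings = 1 - ratio = 1 - 0.868312 = 0.131688
as a percentage: 0.131688 * 100 = 13.17%

Space savings = 1 - 60174/69300 = 13.17%


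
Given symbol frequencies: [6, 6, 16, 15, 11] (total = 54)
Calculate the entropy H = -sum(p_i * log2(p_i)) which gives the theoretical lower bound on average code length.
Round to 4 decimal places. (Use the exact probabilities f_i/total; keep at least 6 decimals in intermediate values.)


Per-symbol terms -p_i * log2(p_i) with p_i = f_i/54:
  p = 6/54 = 0.111111: log2(p) = -3.169925, -p*log2(p) = 0.352214
  p = 6/54 = 0.111111: log2(p) = -3.169925, -p*log2(p) = 0.352214
  p = 16/54 = 0.296296: log2(p) = -1.754888, -p*log2(p) = 0.519967
  p = 15/54 = 0.277778: log2(p) = -1.847997, -p*log2(p) = 0.513332
  p = 11/54 = 0.203704: log2(p) = -2.295456, -p*log2(p) = 0.467593
H = 0.352214 + 0.352214 + 0.519967 + 0.513332 + 0.467593 = 2.205320

H = 2.2053 bits/symbol


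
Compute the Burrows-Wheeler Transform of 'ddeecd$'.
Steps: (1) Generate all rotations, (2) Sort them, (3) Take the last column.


Rotations (sorted):
  0: $ddeecd -> last char: d
  1: cd$ddee -> last char: e
  2: d$ddeec -> last char: c
  3: ddeecd$ -> last char: $
  4: deecd$d -> last char: d
  5: ecd$dde -> last char: e
  6: eecd$dd -> last char: d


BWT = dec$ded


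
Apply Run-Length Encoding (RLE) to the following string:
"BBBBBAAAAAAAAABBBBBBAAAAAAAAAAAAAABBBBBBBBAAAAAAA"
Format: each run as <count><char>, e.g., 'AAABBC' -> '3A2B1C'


Scanning runs left to right:
  i=0: run of 'B' x 5 -> '5B'
  i=5: run of 'A' x 9 -> '9A'
  i=14: run of 'B' x 6 -> '6B'
  i=20: run of 'A' x 14 -> '14A'
  i=34: run of 'B' x 8 -> '8B'
  i=42: run of 'A' x 7 -> '7A'

RLE = 5B9A6B14A8B7A


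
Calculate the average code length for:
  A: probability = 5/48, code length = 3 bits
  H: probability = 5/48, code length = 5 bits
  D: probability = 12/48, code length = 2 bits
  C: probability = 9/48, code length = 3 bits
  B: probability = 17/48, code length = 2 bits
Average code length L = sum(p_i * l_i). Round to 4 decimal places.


Weighted contributions p_i * l_i:
  A: (5/48) * 3 = 15/48
  H: (5/48) * 5 = 25/48
  D: (12/48) * 2 = 24/48
  C: (9/48) * 3 = 27/48
  B: (17/48) * 2 = 34/48
Sum = (15 + 25 + 24 + 27 + 34)/48 = 125/48

L = 125/48 = 2.6042 bits/symbol


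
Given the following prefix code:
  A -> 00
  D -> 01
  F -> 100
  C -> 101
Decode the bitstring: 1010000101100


Decoding step by step:
Bits 101 -> C
Bits 00 -> A
Bits 00 -> A
Bits 101 -> C
Bits 100 -> F


Decoded message: CAACF


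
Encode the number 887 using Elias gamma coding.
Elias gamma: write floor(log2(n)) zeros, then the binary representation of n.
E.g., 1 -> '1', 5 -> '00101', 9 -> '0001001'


num_bits = floor(log2(887)) + 1 = 10
leading_zeros = num_bits - 1 = 9
binary(887) = 1101110111

Elias gamma(887) = '000000000' + '1101110111' = 0000000001101110111 (19 bits)


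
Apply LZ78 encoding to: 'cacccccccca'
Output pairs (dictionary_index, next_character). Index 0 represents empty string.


LZ78 encoding steps:
Dictionary: {0: ''}
Step 1: w='' (idx 0), next='c' -> output (0, 'c'), add 'c' as idx 1
Step 2: w='' (idx 0), next='a' -> output (0, 'a'), add 'a' as idx 2
Step 3: w='c' (idx 1), next='c' -> output (1, 'c'), add 'cc' as idx 3
Step 4: w='cc' (idx 3), next='c' -> output (3, 'c'), add 'ccc' as idx 4
Step 5: w='ccc' (idx 4), next='a' -> output (4, 'a'), add 'ccca' as idx 5


Encoded: [(0, 'c'), (0, 'a'), (1, 'c'), (3, 'c'), (4, 'a')]


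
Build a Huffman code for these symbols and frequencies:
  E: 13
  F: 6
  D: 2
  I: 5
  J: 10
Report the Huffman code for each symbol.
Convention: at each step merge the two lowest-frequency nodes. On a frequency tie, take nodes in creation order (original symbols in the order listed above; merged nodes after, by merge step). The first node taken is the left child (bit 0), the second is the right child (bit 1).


Huffman tree construction:
Step 1: Merge D(2) + I(5) = 7
Step 2: Merge F(6) + (D+I)(7) = 13
Step 3: Merge J(10) + E(13) = 23
Step 4: Merge (F+(D+I))(13) + (J+E)(23) = 36
Read each symbol's code off the tree from the root (left child = 0, right child = 1).

Codes:
  E: 11 (length 2)
  F: 00 (length 2)
  D: 010 (length 3)
  I: 011 (length 3)
  J: 10 (length 2)
Average code length: 79/36 = 2.1944 bits/symbol


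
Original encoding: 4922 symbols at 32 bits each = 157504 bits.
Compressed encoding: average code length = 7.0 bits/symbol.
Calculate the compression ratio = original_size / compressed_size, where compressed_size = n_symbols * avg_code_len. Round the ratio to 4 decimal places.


original_size = n_symbols * orig_bits = 4922 * 32 = 157504 bits
compressed_size = n_symbols * avg_code_len = 4922 * 7.0 = 34454.0 bits
ratio = original_size / compressed_size = 157504 / 34454.0 = 4.5714

Compression ratio = 4.5714


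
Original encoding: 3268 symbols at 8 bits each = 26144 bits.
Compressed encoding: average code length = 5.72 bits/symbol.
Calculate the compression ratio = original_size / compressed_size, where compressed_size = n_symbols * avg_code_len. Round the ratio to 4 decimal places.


original_size = n_symbols * orig_bits = 3268 * 8 = 26144 bits
compressed_size = n_symbols * avg_code_len = 3268 * 5.72 = 18692.96 bits
ratio = original_size / compressed_size = 26144 / 18692.96 = 1.3986

Compression ratio = 1.3986


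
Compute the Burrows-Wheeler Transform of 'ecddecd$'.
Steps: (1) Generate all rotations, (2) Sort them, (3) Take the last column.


Rotations (sorted):
  0: $ecddecd -> last char: d
  1: cd$ecdde -> last char: e
  2: cddecd$e -> last char: e
  3: d$ecddec -> last char: c
  4: ddecd$ec -> last char: c
  5: decd$ecd -> last char: d
  6: ecd$ecdd -> last char: d
  7: ecddecd$ -> last char: $


BWT = deeccdd$


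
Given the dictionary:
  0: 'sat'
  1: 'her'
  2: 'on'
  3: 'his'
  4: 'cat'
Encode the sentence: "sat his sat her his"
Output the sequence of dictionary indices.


Look up each word in the dictionary:
  'sat' -> 0
  'his' -> 3
  'sat' -> 0
  'her' -> 1
  'his' -> 3

Encoded: [0, 3, 0, 1, 3]


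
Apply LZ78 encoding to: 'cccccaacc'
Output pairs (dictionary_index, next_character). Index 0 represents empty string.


LZ78 encoding steps:
Dictionary: {0: ''}
Step 1: w='' (idx 0), next='c' -> output (0, 'c'), add 'c' as idx 1
Step 2: w='c' (idx 1), next='c' -> output (1, 'c'), add 'cc' as idx 2
Step 3: w='cc' (idx 2), next='a' -> output (2, 'a'), add 'cca' as idx 3
Step 4: w='' (idx 0), next='a' -> output (0, 'a'), add 'a' as idx 4
Step 5: w='cc' (idx 2), end of input -> output (2, '')


Encoded: [(0, 'c'), (1, 'c'), (2, 'a'), (0, 'a'), (2, '')]


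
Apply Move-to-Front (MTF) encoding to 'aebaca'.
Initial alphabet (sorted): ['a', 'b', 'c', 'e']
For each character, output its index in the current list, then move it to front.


MTF encoding:
'a': index 0 in ['a', 'b', 'c', 'e'] -> ['a', 'b', 'c', 'e']
'e': index 3 in ['a', 'b', 'c', 'e'] -> ['e', 'a', 'b', 'c']
'b': index 2 in ['e', 'a', 'b', 'c'] -> ['b', 'e', 'a', 'c']
'a': index 2 in ['b', 'e', 'a', 'c'] -> ['a', 'b', 'e', 'c']
'c': index 3 in ['a', 'b', 'e', 'c'] -> ['c', 'a', 'b', 'e']
'a': index 1 in ['c', 'a', 'b', 'e'] -> ['a', 'c', 'b', 'e']


Output: [0, 3, 2, 2, 3, 1]


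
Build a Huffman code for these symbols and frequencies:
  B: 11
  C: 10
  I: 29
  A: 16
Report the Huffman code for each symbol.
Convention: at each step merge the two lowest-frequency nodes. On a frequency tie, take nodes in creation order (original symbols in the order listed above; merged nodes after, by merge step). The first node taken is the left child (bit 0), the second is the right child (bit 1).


Huffman tree construction:
Step 1: Merge C(10) + B(11) = 21
Step 2: Merge A(16) + (C+B)(21) = 37
Step 3: Merge I(29) + (A+(C+B))(37) = 66
Read each symbol's code off the tree from the root (left child = 0, right child = 1).

Codes:
  B: 111 (length 3)
  C: 110 (length 3)
  I: 0 (length 1)
  A: 10 (length 2)
Average code length: 124/66 = 1.8788 bits/symbol


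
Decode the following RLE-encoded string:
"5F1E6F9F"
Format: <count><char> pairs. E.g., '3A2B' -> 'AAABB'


Expanding each <count><char> pair:
  5F -> 'FFFFF'
  1E -> 'E'
  6F -> 'FFFFFF'
  9F -> 'FFFFFFFFF'

Decoded = FFFFFEFFFFFFFFFFFFFFF


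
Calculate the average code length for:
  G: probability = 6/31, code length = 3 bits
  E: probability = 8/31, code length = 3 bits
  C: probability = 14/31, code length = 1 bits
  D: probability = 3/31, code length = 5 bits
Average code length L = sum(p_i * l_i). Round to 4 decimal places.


Weighted contributions p_i * l_i:
  G: (6/31) * 3 = 18/31
  E: (8/31) * 3 = 24/31
  C: (14/31) * 1 = 14/31
  D: (3/31) * 5 = 15/31
Sum = (18 + 24 + 14 + 15)/31 = 71/31

L = 71/31 = 2.2903 bits/symbol


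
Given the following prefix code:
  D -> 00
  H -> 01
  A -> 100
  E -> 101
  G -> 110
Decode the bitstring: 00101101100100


Decoding step by step:
Bits 00 -> D
Bits 101 -> E
Bits 101 -> E
Bits 100 -> A
Bits 100 -> A


Decoded message: DEEAA


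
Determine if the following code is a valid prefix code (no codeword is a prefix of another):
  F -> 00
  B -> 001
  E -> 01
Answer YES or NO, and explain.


Checking each pair (does one codeword prefix another?):
  F='00' vs B='001': prefix -- VIOLATION

NO -- this is NOT a valid prefix code. F (00) is a prefix of B (001).


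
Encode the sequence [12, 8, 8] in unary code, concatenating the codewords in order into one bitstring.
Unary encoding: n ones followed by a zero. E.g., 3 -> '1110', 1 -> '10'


Encode each number as n ones followed by a terminating 0:
  12 -> 1111111111110 (13 bits)
  8 -> 111111110 (9 bits)
  8 -> 111111110 (9 bits)
Total length = 13 + 9 + 9 = 31 bits.

Unary([12, 8, 8]) = 1111111111110111111110111111110 (31 bits)


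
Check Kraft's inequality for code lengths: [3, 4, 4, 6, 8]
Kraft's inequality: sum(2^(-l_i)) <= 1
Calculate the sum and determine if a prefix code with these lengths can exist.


Sum = 2^(-3) + 2^(-4) + 2^(-4) + 2^(-6) + 2^(-8)
    = 0.125 + 0.0625 + 0.0625 + 0.015625 + 0.00390625
    = 69/256 = 0.26953125
Since 0.26953125 <= 1, Kraft's inequality IS satisfied.
A prefix code with these lengths CAN exist.

Kraft sum = 0.26953125. Satisfied.


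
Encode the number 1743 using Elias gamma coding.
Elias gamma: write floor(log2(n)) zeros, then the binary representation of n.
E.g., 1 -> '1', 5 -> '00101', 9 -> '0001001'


num_bits = floor(log2(1743)) + 1 = 11
leading_zeros = num_bits - 1 = 10
binary(1743) = 11011001111

Elias gamma(1743) = '0000000000' + '11011001111' = 000000000011011001111 (21 bits)


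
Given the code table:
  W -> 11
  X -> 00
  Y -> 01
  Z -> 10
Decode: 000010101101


Decoding:
00 -> X
00 -> X
10 -> Z
10 -> Z
11 -> W
01 -> Y


Result: XXZZWY


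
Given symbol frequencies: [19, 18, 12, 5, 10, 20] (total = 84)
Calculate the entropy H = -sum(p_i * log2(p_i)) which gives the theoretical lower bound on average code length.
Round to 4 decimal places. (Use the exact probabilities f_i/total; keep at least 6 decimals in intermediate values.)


Per-symbol terms -p_i * log2(p_i) with p_i = f_i/84:
  p = 19/84 = 0.226190: log2(p) = -2.144390, -p*log2(p) = 0.485041
  p = 18/84 = 0.214286: log2(p) = -2.222392, -p*log2(p) = 0.476227
  p = 12/84 = 0.142857: log2(p) = -2.807355, -p*log2(p) = 0.401051
  p = 5/84 = 0.059524: log2(p) = -4.070389, -p*log2(p) = 0.242285
  p = 10/84 = 0.119048: log2(p) = -3.070389, -p*log2(p) = 0.365523
  p = 20/84 = 0.238095: log2(p) = -2.070389, -p*log2(p) = 0.492950
H = 0.485041 + 0.476227 + 0.401051 + 0.242285 + 0.365523 + 0.492950 = 2.463077

H = 2.4631 bits/symbol


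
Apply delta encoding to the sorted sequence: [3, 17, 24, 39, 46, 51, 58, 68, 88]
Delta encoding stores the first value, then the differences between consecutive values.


First value: 3
Deltas:
  17 - 3 = 14
  24 - 17 = 7
  39 - 24 = 15
  46 - 39 = 7
  51 - 46 = 5
  58 - 51 = 7
  68 - 58 = 10
  88 - 68 = 20


Delta encoded: [3, 14, 7, 15, 7, 5, 7, 10, 20]


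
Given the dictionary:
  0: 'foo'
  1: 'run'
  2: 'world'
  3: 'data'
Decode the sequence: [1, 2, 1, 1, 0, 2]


Look up each index in the dictionary:
  1 -> 'run'
  2 -> 'world'
  1 -> 'run'
  1 -> 'run'
  0 -> 'foo'
  2 -> 'world'

Decoded: "run world run run foo world"


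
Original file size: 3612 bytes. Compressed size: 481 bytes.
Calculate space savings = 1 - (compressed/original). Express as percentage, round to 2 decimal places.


ratio = compressed/original = 481/3612 = 0.133167
savings = 1 - ratio = 1 - 0.133167 = 0.866833
as a percentage: 0.866833 * 100 = 86.68%

Space savings = 1 - 481/3612 = 86.68%


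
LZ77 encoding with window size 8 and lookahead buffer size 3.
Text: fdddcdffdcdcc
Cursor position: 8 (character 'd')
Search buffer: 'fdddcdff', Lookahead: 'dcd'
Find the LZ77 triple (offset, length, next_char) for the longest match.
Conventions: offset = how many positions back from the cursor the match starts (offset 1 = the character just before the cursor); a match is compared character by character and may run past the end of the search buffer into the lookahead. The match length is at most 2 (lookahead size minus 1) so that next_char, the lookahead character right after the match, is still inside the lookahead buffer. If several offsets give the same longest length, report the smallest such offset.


Try each offset into the search buffer:
  offset=1 (pos 7, char 'f'): match length 0
  offset=2 (pos 6, char 'f'): match length 0
  offset=3 (pos 5, char 'd'): match length 1
  offset=4 (pos 4, char 'c'): match length 0
  offset=5 (pos 3, char 'd'): match length 2
  offset=6 (pos 2, char 'd'): match length 1
  offset=7 (pos 1, char 'd'): match length 1
  offset=8 (pos 0, char 'f'): match length 0
Longest match has length 2 at offset 5.
next_char = character at position 8 + 2 = 10 -> 'd'

Best match: offset=5, length=2 (matching 'dc' starting at position 3)
LZ77 triple: (5, 2, 'd')


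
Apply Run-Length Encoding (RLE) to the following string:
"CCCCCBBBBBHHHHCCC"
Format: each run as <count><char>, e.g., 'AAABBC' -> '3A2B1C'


Scanning runs left to right:
  i=0: run of 'C' x 5 -> '5C'
  i=5: run of 'B' x 5 -> '5B'
  i=10: run of 'H' x 4 -> '4H'
  i=14: run of 'C' x 3 -> '3C'

RLE = 5C5B4H3C


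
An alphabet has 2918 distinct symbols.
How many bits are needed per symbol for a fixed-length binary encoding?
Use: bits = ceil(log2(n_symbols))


log2(2918) = 11.5108
Bracket: 2^11 = 2048 < 2918 <= 2^12 = 4096
So ceil(log2(2918)) = 12

bits = ceil(log2(2918)) = ceil(11.5108) = 12 bits


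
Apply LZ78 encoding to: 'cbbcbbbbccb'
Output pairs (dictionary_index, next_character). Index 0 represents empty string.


LZ78 encoding steps:
Dictionary: {0: ''}
Step 1: w='' (idx 0), next='c' -> output (0, 'c'), add 'c' as idx 1
Step 2: w='' (idx 0), next='b' -> output (0, 'b'), add 'b' as idx 2
Step 3: w='b' (idx 2), next='c' -> output (2, 'c'), add 'bc' as idx 3
Step 4: w='b' (idx 2), next='b' -> output (2, 'b'), add 'bb' as idx 4
Step 5: w='bb' (idx 4), next='c' -> output (4, 'c'), add 'bbc' as idx 5
Step 6: w='c' (idx 1), next='b' -> output (1, 'b'), add 'cb' as idx 6


Encoded: [(0, 'c'), (0, 'b'), (2, 'c'), (2, 'b'), (4, 'c'), (1, 'b')]


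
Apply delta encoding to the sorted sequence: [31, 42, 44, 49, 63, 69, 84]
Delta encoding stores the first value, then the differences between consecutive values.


First value: 31
Deltas:
  42 - 31 = 11
  44 - 42 = 2
  49 - 44 = 5
  63 - 49 = 14
  69 - 63 = 6
  84 - 69 = 15


Delta encoded: [31, 11, 2, 5, 14, 6, 15]


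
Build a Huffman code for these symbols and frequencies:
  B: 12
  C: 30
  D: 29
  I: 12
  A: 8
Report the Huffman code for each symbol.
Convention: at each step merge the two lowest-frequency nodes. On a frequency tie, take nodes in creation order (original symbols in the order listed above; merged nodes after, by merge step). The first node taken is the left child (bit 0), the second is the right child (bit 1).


Huffman tree construction:
Step 1: Merge A(8) + B(12) = 20
Step 2: Merge I(12) + (A+B)(20) = 32
Step 3: Merge D(29) + C(30) = 59
Step 4: Merge (I+(A+B))(32) + (D+C)(59) = 91
Read each symbol's code off the tree from the root (left child = 0, right child = 1).

Codes:
  B: 011 (length 3)
  C: 11 (length 2)
  D: 10 (length 2)
  I: 00 (length 2)
  A: 010 (length 3)
Average code length: 202/91 = 2.2198 bits/symbol


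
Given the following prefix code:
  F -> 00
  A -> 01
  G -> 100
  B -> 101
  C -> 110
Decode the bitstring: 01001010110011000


Decoding step by step:
Bits 01 -> A
Bits 00 -> F
Bits 101 -> B
Bits 01 -> A
Bits 100 -> G
Bits 110 -> C
Bits 00 -> F


Decoded message: AFBAGCF


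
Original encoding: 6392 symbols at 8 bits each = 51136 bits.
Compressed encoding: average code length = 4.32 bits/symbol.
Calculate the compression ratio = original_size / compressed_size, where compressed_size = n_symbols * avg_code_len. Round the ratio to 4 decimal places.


original_size = n_symbols * orig_bits = 6392 * 8 = 51136 bits
compressed_size = n_symbols * avg_code_len = 6392 * 4.32 = 27613.44 bits
ratio = original_size / compressed_size = 51136 / 27613.44 = 1.8519

Compression ratio = 1.8519


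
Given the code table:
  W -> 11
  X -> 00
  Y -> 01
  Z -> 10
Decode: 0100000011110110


Decoding:
01 -> Y
00 -> X
00 -> X
00 -> X
11 -> W
11 -> W
01 -> Y
10 -> Z


Result: YXXXWWYZ
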